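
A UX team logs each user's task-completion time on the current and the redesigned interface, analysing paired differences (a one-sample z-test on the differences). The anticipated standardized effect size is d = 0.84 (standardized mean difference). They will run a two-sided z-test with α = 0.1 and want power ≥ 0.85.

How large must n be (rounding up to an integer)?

For power 0.85 need Φ(δ − z_{0.05}) = 0.85, so δ = z_{0.05} + z_{0.15} = 1.645 + 1.036 = 2.681.
(The Φ(−δ − z_{α/2}) term is vanishingly small for δ > 0 and is dropped in the standard sample-size formula.)
δ = d·√n ⇒ n = (δ/d)² = (2.681 / 0.84)² = 10.19.
Rounding up, n = 11.

n = 11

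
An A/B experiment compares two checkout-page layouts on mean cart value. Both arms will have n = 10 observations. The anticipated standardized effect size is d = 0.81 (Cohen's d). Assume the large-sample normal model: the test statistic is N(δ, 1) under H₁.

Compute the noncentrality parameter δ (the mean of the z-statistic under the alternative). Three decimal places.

δ ≈ 1.811

The noncentrality parameter scales effect size by the design's sample-size factor: δ = d·√(n/2) = 0.81 × √(10/2) = 1.8112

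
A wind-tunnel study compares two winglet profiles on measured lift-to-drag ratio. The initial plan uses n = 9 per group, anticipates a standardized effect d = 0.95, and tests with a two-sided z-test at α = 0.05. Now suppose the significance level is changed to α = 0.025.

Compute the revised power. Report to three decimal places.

Power ≈ 0.411

δ = d·√(n/2) = 0.95 × √(9/2) = 2.0153 (unchanged). New critical value: z_{0.0125} = 2.241.
Revised power = Φ(δ − 2.241) + Φ(−δ − 2.241) = Φ(-0.226) + Φ(-4.257) = 0.4105 + 0.0000 = 0.4106.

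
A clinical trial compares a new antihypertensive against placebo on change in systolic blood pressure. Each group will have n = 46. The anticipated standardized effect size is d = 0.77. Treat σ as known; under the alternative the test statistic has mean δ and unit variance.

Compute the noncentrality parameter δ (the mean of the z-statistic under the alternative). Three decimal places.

The noncentrality parameter scales effect size by the design's sample-size factor: δ = d·√(n/2) = 0.77 × √(46/2) = 3.6928

δ ≈ 3.693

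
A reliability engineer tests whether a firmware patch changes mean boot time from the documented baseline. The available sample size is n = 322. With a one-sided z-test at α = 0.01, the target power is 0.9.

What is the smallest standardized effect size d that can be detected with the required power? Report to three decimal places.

Required noncentrality: δ = z_{0.01} + z_{0.10} = 2.326 + 1.282 = 3.608.
δ = d·√n ⇒ d = δ/√n = 3.608/√322 = 0.2011.

d ≈ 0.201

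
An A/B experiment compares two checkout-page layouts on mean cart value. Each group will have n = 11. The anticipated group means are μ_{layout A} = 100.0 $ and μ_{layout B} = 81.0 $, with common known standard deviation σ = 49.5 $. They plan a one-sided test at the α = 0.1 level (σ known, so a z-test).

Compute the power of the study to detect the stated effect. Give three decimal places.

Power ≈ 0.351

Standardized effect: d = |μ_{layout A} − μ_{layout B}| / σ = |100.0 − 81.0| / 49.5 = 0.3838
Noncentrality parameter: δ = d·√(n/2) = 0.3838 × √(11/2) = 0.9002
Critical value for a one-sided test at α = 0.1: z_α = 1.282.
Power = P(Z > 1.282 − δ) = Φ(-0.381) = 0.3515.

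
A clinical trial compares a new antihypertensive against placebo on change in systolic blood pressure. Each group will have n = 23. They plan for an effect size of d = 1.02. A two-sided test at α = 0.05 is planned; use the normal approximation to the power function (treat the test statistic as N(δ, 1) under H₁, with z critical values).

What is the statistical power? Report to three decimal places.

Noncentrality parameter: δ = d·√(n/2) = 1.02 × √(23/2) = 3.4590
Two-sided α = 0.05 → critical value z_{0.025} = 1.960.
Power = Φ(δ − 1.960) + Φ(−δ − 1.960) = Φ(1.499) + Φ(-5.419) = 0.9331 + 0.0000 = 0.9331.

Power ≈ 0.933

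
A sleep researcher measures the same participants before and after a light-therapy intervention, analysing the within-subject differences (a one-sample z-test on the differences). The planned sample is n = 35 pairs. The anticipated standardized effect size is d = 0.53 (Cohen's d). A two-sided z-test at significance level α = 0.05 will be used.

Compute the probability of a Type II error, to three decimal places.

Noncentrality parameter: δ = d·√n = 0.53 × √35 = 3.1355
Critical value for a two-sided test at α = 0.05: z_{α/2} = 1.960.
Power = Φ(δ − 1.960) + Φ(−δ − 1.960) = Φ(1.176) + Φ(-5.095) = 0.8801 + 0.0000 = 0.8801.
Type II error: β = 1 − power = 1 − 0.8801 = 0.1199.

β ≈ 0.120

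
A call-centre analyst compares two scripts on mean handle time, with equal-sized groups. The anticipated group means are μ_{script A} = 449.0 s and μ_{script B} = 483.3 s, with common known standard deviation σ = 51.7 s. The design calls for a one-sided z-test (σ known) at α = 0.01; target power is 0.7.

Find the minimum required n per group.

n = 37 per group

Standardized effect: d = |μ_{script A} − μ_{script B}| / σ = |449.0 − 483.3| / 51.7 = 0.6634
For power 0.7 need Φ(δ − z_{0.01}) = 0.7, so δ = z_{0.01} + z_{0.30} = 2.326 + 0.524 = 2.851.
δ = d·√(n/2) ⇒ n = 2(δ/d)² = 2 × (2.851 / 0.6634)² = 36.93.
Rounding up, n = 37 per group.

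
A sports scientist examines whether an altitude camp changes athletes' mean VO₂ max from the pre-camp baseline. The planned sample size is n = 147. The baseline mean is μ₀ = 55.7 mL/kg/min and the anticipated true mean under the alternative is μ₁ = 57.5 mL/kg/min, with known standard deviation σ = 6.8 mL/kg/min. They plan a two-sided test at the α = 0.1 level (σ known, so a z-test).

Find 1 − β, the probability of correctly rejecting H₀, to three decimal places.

Power ≈ 0.941

Standardized effect: d = |μ₁ − μ₀| / σ = |57.5 − 55.7| / 6.8 = 0.2647
Noncentrality parameter: δ = d·√n = 0.2647 × √147 = 3.2094
Two-sided α = 0.1 → critical value z_{0.05} = 1.645.
Power = Φ(δ − 1.645) + Φ(−δ − 1.645) = Φ(1.565) + Φ(-4.854) = 0.9412 + 0.0000 = 0.9412.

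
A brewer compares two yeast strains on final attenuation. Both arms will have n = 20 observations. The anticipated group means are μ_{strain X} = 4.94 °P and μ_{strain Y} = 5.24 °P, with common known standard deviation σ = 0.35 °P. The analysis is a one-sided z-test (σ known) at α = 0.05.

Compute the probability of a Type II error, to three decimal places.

β ≈ 0.143

Standardized effect: d = |μ_{strain X} − μ_{strain Y}| / σ = |4.94 − 5.24| / 0.35 = 0.8571
Noncentrality parameter: δ = d·√(n/2) = 0.8571 × √(20/2) = 2.7105
One-sided α = 0.05 → critical value z_{0.05} = 1.645.
Power = P(Z > 1.645 − δ) = Φ(1.066) = 0.8567.
Type II error: β = 1 − power = 1 − 0.8567 = 0.1433.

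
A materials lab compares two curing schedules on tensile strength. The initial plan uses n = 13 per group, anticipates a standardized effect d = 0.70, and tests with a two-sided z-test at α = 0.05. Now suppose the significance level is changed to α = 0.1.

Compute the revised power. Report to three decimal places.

Power ≈ 0.556

δ = d·√(n/2) = 0.70 × √(13/2) = 1.7847 (unchanged). New critical value: z_{0.05} = 1.645.
Revised power = Φ(δ − 1.645) + Φ(−δ − 1.645) = Φ(0.140) + Φ(-3.430) = 0.5556 + 0.0003 = 0.5559.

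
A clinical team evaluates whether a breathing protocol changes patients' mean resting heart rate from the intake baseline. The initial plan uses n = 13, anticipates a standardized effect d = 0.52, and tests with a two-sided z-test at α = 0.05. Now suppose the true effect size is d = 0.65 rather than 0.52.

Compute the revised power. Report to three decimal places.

With d = 0.65: δ = d·√n = 0.65 × √13 = 2.3436. Critical value z_{0.025} = 1.960.
Revised power = Φ(δ − 1.960) + Φ(−δ − 1.960) = Φ(0.384) + Φ(-4.304) = 0.6494 + 0.0000 = 0.6494.

Power ≈ 0.649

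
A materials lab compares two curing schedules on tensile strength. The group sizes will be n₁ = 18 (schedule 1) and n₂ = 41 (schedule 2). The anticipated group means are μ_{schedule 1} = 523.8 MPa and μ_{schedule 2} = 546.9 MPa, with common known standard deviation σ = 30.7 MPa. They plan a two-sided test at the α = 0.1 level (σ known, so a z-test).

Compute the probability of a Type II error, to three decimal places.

Standardized effect: d = |μ_{schedule 1} − μ_{schedule 2}| / σ = |523.8 − 546.9| / 30.7 = 0.7524
Noncentrality parameter: δ = d / √(1/n₁ + 1/n₂) = 0.7524 / √(1/18 + 1/41) = 2.6612
Two-sided α = 0.1 → critical value z_{0.05} = 1.645.
Power = Φ(δ − 1.645) + Φ(−δ − 1.645) = Φ(1.016) + Φ(-4.306) = 0.8453 + 0.0000 = 0.8453.
Type II error: β = 1 − power = 1 − 0.8453 = 0.1547.

β ≈ 0.155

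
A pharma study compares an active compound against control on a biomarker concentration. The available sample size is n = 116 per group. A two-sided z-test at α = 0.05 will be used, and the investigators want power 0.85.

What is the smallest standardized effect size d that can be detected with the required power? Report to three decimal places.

d ≈ 0.393

Required noncentrality: δ = z_{0.025} + z_{0.15} = 1.960 + 1.036 = 2.996.
(The second rejection-region term Φ(−δ − z_{α/2}) is negligible and dropped.)
δ = d·√(n/2) ⇒ d = δ/√(n/2) = 2.996/√(116/2) = 0.3934.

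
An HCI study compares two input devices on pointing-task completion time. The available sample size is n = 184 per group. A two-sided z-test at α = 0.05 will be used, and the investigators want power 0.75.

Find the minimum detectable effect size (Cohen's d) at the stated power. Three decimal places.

Required noncentrality: δ = z_{0.025} + z_{0.25} = 1.960 + 0.674 = 2.634.
(The second rejection-region term Φ(−δ − z_{α/2}) is negligible and dropped.)
δ = d·√(n/2) ⇒ d = δ/√(n/2) = 2.634/√(184/2) = 0.2747.

d ≈ 0.275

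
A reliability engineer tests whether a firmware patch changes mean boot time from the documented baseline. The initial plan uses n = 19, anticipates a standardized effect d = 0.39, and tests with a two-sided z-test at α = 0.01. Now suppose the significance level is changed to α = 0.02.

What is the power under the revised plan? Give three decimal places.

Power ≈ 0.266

δ = d·√n = 0.39 × √19 = 1.7000 (unchanged). New critical value: z_{0.01} = 2.326.
Revised power = Φ(δ − 2.326) + Φ(−δ − 2.326) = Φ(-0.626) + Φ(-4.026) = 0.2655 + 0.0000 = 0.2656.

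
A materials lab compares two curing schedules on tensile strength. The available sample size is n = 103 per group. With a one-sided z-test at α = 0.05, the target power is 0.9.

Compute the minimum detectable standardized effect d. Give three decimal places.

Required noncentrality: δ = z_{0.05} + z_{0.10} = 1.645 + 1.282 = 2.926.
δ = d·√(n/2) ⇒ d = δ/√(n/2) = 2.926/√(103/2) = 0.4078.

d ≈ 0.408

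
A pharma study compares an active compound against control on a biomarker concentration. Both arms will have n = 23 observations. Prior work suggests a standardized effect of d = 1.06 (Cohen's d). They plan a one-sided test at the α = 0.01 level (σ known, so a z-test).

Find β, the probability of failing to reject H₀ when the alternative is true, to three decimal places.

β ≈ 0.102

Noncentrality parameter: δ = d·√(n/2) = 1.06 × √(23/2) = 3.5946
Critical value for a one-sided test at α = 0.01: z_α = 2.326.
Power = P(Z > 2.326 − δ) = Φ(1.268) = 0.8977.
Type II error: β = 1 − power = 1 − 0.8977 = 0.1023.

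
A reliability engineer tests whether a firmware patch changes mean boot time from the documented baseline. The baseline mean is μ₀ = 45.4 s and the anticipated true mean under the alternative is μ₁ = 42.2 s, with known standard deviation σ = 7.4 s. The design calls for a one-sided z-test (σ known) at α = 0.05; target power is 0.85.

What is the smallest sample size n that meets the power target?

Standardized effect: d = |μ₁ − μ₀| / σ = |42.2 − 45.4| / 7.4 = 0.4324
For power 0.85 need Φ(δ − z_{0.05}) = 0.85, so δ = z_{0.05} + z_{0.15} = 1.645 + 1.036 = 2.681.
δ = d·√n ⇒ n = (δ/d)² = (2.681 / 0.4324)² = 38.45.
Rounding up, n = 39.

n = 39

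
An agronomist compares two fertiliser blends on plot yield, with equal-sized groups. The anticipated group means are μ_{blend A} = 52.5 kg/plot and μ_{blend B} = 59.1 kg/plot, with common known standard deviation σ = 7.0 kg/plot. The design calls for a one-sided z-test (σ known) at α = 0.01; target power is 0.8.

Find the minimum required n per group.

n = 23 per group

Standardized effect: d = |μ_{blend A} − μ_{blend B}| / σ = |52.5 − 59.1| / 7.0 = 0.9429
For power 0.8 need Φ(δ − z_{0.01}) = 0.8, so δ = z_{0.01} + z_{0.20} = 2.326 + 0.842 = 3.168.
δ = d·√(n/2) ⇒ n = 2(δ/d)² = 2 × (3.168 / 0.9429)² = 22.58.
Round up to the next whole unit.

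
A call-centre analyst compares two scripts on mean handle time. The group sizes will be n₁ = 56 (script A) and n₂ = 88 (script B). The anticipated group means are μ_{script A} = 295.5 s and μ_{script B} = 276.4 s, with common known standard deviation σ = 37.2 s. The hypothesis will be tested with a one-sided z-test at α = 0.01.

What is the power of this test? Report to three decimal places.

Standardized effect: d = |μ_{script A} − μ_{script B}| / σ = |295.5 − 276.4| / 37.2 = 0.5134
Noncentrality parameter: δ = d / √(1/n₁ + 1/n₂) = 0.5134 / √(1/56 + 1/88) = 3.0036
Critical value for a one-sided test at α = 0.01: z_α = 2.326.
Power = Φ(δ − 2.326) = Φ(0.677) = 0.7509.

Power ≈ 0.751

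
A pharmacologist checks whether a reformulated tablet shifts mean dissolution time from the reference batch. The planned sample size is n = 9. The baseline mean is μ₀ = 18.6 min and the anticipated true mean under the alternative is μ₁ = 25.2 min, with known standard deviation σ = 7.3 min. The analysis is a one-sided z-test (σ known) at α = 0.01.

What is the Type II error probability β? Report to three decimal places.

Standardized effect: d = |μ₁ − μ₀| / σ = |25.2 − 18.6| / 7.3 = 0.9041
Noncentrality parameter: δ = d·√n = 0.9041 × √9 = 2.7123
Critical value for a one-sided test at α = 0.01: z_α = 2.326.
Power = P(Z > 2.326 − δ) = Φ(0.386) = 0.6502.
Type II error: β = 1 − power = 1 − 0.6502 = 0.3498.

β ≈ 0.350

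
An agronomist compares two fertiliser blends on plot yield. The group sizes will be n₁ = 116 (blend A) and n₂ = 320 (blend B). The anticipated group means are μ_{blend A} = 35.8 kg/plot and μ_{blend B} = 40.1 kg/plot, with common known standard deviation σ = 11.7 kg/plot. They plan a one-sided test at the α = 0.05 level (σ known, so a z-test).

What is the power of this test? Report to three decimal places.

Standardized effect: d = |μ_{blend A} − μ_{blend B}| / σ = |35.8 − 40.1| / 11.7 = 0.3675
Noncentrality parameter: δ = d / √(1/n₁ + 1/n₂) = 0.3675 / √(1/116 + 1/320) = 3.3911
One-sided α = 0.05 → critical value z_{0.05} = 1.645.
Power = Φ(δ − 1.645) = Φ(1.746) = 0.9596.

Power ≈ 0.960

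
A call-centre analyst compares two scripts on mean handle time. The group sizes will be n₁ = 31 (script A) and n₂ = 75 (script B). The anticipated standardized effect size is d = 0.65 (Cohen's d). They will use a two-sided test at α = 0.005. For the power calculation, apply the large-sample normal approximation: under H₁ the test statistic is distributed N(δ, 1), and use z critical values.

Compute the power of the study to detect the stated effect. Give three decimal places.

Power ≈ 0.594

Noncentrality parameter: δ = d / √(1/n₁ + 1/n₂) = 0.65 / √(1/31 + 1/75) = 3.0442
Two-sided α = 0.005 → critical value z_{0.0025} = 2.807.
Power = Φ(δ − 2.807) + Φ(−δ − 2.807) = Φ(0.237) + Φ(-5.851) = 0.5937 + 0.0000 = 0.5937.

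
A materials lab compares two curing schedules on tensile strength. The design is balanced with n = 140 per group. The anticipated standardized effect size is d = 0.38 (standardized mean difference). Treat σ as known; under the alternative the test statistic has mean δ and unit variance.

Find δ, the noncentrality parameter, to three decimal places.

δ ≈ 3.179

The noncentrality parameter scales effect size by the design's sample-size factor: δ = d·√(n/2) = 0.38 × √(140/2) = 3.1793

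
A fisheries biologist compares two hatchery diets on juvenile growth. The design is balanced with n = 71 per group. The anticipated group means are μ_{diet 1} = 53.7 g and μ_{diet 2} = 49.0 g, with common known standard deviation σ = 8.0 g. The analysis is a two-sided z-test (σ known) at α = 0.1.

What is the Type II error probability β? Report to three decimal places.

Standardized effect: d = |μ_{diet 1} − μ_{diet 2}| / σ = |53.7 − 49.0| / 8.0 = 0.5875
Noncentrality parameter: δ = d·√(n/2) = 0.5875 × √(71/2) = 3.5004
Critical value for a two-sided test at α = 0.1: z_{α/2} = 1.645.
Power = Φ(δ − 1.645) + Φ(−δ − 1.645) = Φ(1.856) + Φ(-5.145) = 0.9682 + 0.0000 = 0.9682.
Type II error: β = 1 − power = 1 − 0.9682 = 0.0318.

β ≈ 0.032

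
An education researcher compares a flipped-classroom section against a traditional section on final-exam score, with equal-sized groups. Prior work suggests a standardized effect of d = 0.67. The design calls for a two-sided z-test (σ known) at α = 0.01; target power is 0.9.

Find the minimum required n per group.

n = 67 per group

For power 0.9 need Φ(δ − z_{0.005}) = 0.9, so δ = z_{0.005} + z_{0.10} = 2.576 + 1.282 = 3.857.
(The Φ(−δ − z_{α/2}) term is vanishingly small for δ > 0 and is dropped in the standard sample-size formula.)
δ = d·√(n/2) ⇒ n = 2(δ/d)² = 2 × (3.857 / 0.67)² = 66.29.
Rounding up, n = 67 per group.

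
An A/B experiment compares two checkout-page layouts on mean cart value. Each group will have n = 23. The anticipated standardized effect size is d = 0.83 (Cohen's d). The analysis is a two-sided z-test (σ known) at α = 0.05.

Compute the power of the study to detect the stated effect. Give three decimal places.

Power ≈ 0.804

Noncentrality parameter: δ = d·√(n/2) = 0.83 × √(23/2) = 2.8147
Two-sided α = 0.05 → critical value z_{0.025} = 1.960.
Power = Φ(δ − 1.960) + Φ(−δ − 1.960) = Φ(0.855) + Φ(-4.775) = 0.8036 + 0.0000 = 0.8036.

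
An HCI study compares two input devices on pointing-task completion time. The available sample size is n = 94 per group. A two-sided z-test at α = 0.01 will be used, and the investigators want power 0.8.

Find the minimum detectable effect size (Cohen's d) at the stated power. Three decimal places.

Need Φ(δ − 2.576) = 0.8, so δ = 2.576 + 0.842 = 3.417.
(Lower-tail contribution to power is negligible for δ > 0.)
δ = d·√(n/2) ⇒ d = δ/√(n/2) = 3.417/√(94/2) = 0.4985.

d ≈ 0.498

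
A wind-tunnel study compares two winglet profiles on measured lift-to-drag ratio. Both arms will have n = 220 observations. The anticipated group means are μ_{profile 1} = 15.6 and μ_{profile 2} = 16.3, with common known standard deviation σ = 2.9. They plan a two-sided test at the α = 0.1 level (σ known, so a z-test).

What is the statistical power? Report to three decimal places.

Standardized effect: d = |μ_{profile 1} − μ_{profile 2}| / σ = |15.6 − 16.3| / 2.9 = 0.2414
Noncentrality parameter: δ = d·√(n/2) = 0.2414 × √(220/2) = 2.5316
Critical value for a two-sided test at α = 0.1: z_{α/2} = 1.645.
Power = Φ(δ − 1.645) + Φ(−δ − 1.645) = Φ(0.887) + Φ(-4.176) = 0.8124 + 0.0000 = 0.8124.

Power ≈ 0.812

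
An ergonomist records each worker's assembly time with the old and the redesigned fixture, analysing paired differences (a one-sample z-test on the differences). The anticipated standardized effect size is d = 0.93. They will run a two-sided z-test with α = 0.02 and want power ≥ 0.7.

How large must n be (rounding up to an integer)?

For power 0.7 need Φ(δ − z_{0.01}) = 0.7, so δ = z_{0.01} + z_{0.30} = 2.326 + 0.524 = 2.851.
(The Φ(−δ − z_{α/2}) term is vanishingly small for δ > 0 and is dropped in the standard sample-size formula.)
δ = d·√n ⇒ n = (δ/d)² = (2.851 / 0.93)² = 9.40.
Round up to the next whole unit.

n = 10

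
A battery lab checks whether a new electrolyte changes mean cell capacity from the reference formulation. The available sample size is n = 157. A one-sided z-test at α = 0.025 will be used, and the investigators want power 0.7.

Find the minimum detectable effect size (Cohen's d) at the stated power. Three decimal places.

Required noncentrality: δ = z_{0.025} + z_{0.30} = 1.960 + 0.524 = 2.484.
δ = d·√n ⇒ d = δ/√n = 2.484/√157 = 0.1983.

d ≈ 0.198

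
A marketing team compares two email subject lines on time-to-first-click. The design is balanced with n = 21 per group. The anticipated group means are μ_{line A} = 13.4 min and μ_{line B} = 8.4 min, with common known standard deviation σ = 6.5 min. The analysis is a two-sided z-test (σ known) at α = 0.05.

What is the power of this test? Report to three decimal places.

Standardized effect: d = |μ_{line A} − μ_{line B}| / σ = |13.4 − 8.4| / 6.5 = 0.7692
Noncentrality parameter: δ = d·√(n/2) = 0.7692 × √(21/2) = 2.4926
Critical value for a two-sided test at α = 0.05: z_{α/2} = 1.960.
Power = Φ(δ − 1.960) + Φ(−δ − 1.960) = Φ(0.533) + Φ(-4.453) = 0.7029 + 0.0000 = 0.7029.

Power ≈ 0.703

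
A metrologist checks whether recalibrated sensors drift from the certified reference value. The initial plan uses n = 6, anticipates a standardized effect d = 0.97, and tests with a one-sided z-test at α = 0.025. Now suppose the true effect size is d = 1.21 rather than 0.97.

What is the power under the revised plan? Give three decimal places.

With d = 1.21: δ = d·√n = 1.21 × √6 = 2.9639. Critical value z_{0.025} = 1.960.
Revised power = P(Z > 1.960 − δ) = Φ(1.004) = 0.8423.

Power ≈ 0.842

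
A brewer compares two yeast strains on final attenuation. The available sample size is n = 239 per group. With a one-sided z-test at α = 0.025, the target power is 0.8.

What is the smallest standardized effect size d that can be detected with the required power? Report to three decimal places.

d ≈ 0.256

Need Φ(δ − 1.960) = 0.8, so δ = 1.960 + 0.842 = 2.802.
δ = d·√(n/2) ⇒ d = δ/√(n/2) = 2.802/√(239/2) = 0.2563.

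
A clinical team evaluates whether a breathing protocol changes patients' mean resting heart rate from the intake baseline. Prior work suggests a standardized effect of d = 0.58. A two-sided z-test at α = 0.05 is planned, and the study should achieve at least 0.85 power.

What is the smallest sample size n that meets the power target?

n = 27

For power 0.85 need Φ(δ − z_{0.025}) = 0.85, so δ = z_{0.025} + z_{0.15} = 1.960 + 1.036 = 2.996.
(For δ > 0 the lower-tail rejection region contributes negligibly to power, so the one-term inversion is standard.)
δ = d·√n ⇒ n = (δ/d)² = (2.996 / 0.58)² = 26.69.
Rounding up, n = 27.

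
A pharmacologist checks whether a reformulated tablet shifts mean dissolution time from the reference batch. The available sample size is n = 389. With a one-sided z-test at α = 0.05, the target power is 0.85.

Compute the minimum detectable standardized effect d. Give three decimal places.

d ≈ 0.136

Need Φ(δ − 1.645) = 0.85, so δ = 1.645 + 1.036 = 2.681.
δ = d·√n ⇒ d = δ/√n = 2.681/√389 = 0.1359.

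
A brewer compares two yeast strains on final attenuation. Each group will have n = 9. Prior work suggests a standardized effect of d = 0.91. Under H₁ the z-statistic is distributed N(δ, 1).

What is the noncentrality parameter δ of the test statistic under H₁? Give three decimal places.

δ = d·√(n/2) = 0.91 × √(9/2) = 1.9304

δ ≈ 1.930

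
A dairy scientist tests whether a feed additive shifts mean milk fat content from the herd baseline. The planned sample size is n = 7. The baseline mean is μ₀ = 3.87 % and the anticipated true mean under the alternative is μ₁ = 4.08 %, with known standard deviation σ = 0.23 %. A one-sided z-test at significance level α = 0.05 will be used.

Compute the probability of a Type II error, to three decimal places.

β ≈ 0.220

Standardized effect: d = |μ₁ − μ₀| / σ = |4.08 − 3.87| / 0.23 = 0.9130
Noncentrality parameter: δ = d·√n = 0.9130 × √7 = 2.4157
One-sided α = 0.05 → critical value z_{0.05} = 1.645.
Power = P(Z > 1.645 − δ) = Φ(0.771) = 0.7796.
Type II error: β = 1 − power = 1 − 0.7796 = 0.2204.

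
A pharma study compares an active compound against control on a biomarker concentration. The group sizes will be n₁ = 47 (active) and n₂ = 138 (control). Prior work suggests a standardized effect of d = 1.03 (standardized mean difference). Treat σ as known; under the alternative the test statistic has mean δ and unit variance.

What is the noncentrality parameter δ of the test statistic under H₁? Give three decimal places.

The noncentrality parameter scales effect size by the design's sample-size factor: δ = d / √(1/n₁ + 1/n₂) = 1.03 / √(1/47 + 1/138) = 6.0987

δ ≈ 6.099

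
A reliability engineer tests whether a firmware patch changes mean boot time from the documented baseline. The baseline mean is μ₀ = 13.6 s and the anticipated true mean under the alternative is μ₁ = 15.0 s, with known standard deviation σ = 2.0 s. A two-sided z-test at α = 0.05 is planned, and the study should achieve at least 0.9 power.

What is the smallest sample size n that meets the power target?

Standardized effect: d = |μ₁ − μ₀| / σ = |15.0 − 13.6| / 2.0 = 0.7000
Set Φ(δ − 1.960) = 0.9; then δ − 1.960 = Φ⁻¹(0.9) = 1.282, giving δ = 3.242.
(The Φ(−δ − z_{α/2}) term is vanishingly small for δ > 0 and is dropped in the standard sample-size formula.)
δ = d·√n ⇒ n = (δ/d)² = (3.242 / 0.7000)² = 21.44.
Round up to the next whole unit.

n = 22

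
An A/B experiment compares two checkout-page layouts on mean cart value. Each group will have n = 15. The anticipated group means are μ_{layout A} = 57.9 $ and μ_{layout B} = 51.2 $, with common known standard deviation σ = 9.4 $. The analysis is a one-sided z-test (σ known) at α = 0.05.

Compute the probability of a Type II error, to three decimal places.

Standardized effect: d = |μ_{layout A} − μ_{layout B}| / σ = |57.9 − 51.2| / 9.4 = 0.7128
Noncentrality parameter: δ = d·√(n/2) = 0.7128 × √(15/2) = 1.9520
One-sided α = 0.05 → critical value z_{0.05} = 1.645.
Power = P(Z > 1.645 − δ) = Φ(0.307) = 0.6206.
Type II error: β = 1 − power = 1 − 0.6206 = 0.3794.

β ≈ 0.379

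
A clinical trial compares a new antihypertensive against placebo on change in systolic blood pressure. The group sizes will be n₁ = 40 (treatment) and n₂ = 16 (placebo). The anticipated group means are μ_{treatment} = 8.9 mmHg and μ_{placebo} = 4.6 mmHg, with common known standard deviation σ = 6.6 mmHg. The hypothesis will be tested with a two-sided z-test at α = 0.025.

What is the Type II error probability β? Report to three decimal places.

Standardized effect: d = |μ_{treatment} − μ_{placebo}| / σ = |8.9 − 4.6| / 6.6 = 0.6515
Noncentrality parameter: δ = d / √(1/n₁ + 1/n₂) = 0.6515 / √(1/40 + 1/16) = 2.2025
Critical value for a two-sided test at α = 0.025: z_{α/2} = 2.241.
Power = Φ(δ − 2.241) + Φ(−δ − 2.241) = Φ(-0.039) + Φ(-4.444) = 0.4845 + 0.0000 = 0.4845.
Type II error: β = 1 − power = 1 − 0.4845 = 0.5155.

β ≈ 0.516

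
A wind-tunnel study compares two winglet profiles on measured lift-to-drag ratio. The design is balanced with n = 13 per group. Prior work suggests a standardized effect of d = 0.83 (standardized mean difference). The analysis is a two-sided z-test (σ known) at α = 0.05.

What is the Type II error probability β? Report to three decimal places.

Noncentrality parameter: δ = d·√(n/2) = 0.83 × √(13/2) = 2.1161
Critical value for a two-sided test at α = 0.05: z_{α/2} = 1.960.
Power = Φ(δ − 1.960) + Φ(−δ − 1.960) = Φ(0.156) + Φ(-4.076) = 0.5620 + 0.0000 = 0.5621.
Type II error: β = 1 − power = 1 − 0.5621 = 0.4379.

β ≈ 0.438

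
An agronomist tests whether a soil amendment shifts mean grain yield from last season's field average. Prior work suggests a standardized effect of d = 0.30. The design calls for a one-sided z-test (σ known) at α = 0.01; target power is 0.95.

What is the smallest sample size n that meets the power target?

For power 0.95 need Φ(δ − z_{0.01}) = 0.95, so δ = z_{0.01} + z_{0.05} = 2.326 + 1.645 = 3.971.
δ = d·√n ⇒ n = (δ/d)² = (3.971 / 0.30)² = 175.23.
Round up to the next whole unit.

n = 176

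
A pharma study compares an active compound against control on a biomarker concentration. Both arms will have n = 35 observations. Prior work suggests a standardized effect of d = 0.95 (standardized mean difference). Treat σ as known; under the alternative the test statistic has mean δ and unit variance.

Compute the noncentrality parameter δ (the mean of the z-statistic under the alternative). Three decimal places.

δ = d·√(n/2) = 0.95 × √(35/2) = 3.9741

δ ≈ 3.974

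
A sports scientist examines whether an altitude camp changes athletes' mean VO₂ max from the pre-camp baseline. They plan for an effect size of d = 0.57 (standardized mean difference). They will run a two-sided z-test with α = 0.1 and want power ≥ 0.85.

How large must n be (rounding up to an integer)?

n = 23

For power 0.85 need Φ(δ − z_{0.05}) = 0.85, so δ = z_{0.05} + z_{0.15} = 1.645 + 1.036 = 2.681.
(For δ > 0 the lower-tail rejection region contributes negligibly to power, so the one-term inversion is standard.)
δ = d·√n ⇒ n = (δ/d)² = (2.681 / 0.57)² = 22.13.
Round up to the next whole unit.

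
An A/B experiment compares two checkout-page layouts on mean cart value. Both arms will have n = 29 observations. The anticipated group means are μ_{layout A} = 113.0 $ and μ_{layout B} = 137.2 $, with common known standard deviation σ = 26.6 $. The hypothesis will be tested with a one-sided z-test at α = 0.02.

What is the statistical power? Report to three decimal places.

Power ≈ 0.921

Standardized effect: d = |μ_{layout A} − μ_{layout B}| / σ = |113.0 − 137.2| / 26.6 = 0.9098
Noncentrality parameter: δ = d·√(n/2) = 0.9098 × √(29/2) = 3.4643
One-sided α = 0.02 → critical value z_{0.02} = 2.054.
Power = Φ(δ − 2.054) = Φ(1.411) = 0.9208.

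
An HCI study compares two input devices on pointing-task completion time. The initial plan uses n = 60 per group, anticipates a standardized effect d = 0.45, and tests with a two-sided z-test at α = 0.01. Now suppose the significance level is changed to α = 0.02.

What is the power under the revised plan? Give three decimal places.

Power ≈ 0.555

δ = d·√(n/2) = 0.45 × √(60/2) = 2.4648 (unchanged). New critical value: z_{0.01} = 2.326.
Revised power = Φ(δ − 2.326) + Φ(−δ − 2.326) = Φ(0.138) + Φ(-4.791) = 0.5550 + 0.0000 = 0.5550.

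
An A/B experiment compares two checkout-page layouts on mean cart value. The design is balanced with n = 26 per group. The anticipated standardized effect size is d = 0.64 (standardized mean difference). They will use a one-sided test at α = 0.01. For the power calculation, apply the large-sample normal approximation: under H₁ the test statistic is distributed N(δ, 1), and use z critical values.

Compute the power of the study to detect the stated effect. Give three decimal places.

Power ≈ 0.493

Noncentrality parameter: δ = d·√(n/2) = 0.64 × √(26/2) = 2.3076
One-sided α = 0.01 → critical value z_{0.01} = 2.326.
Power = P(Z > 2.326 − δ) = Φ(-0.019) = 0.4925.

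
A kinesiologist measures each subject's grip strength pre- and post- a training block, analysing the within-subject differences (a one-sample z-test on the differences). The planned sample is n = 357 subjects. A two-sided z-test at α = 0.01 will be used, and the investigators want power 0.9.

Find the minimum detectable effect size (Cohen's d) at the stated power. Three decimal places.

d ≈ 0.204

Required noncentrality: δ = z_{0.005} + z_{0.10} = 2.576 + 1.282 = 3.857.
(The second rejection-region term Φ(−δ − z_{α/2}) is negligible and dropped.)
δ = d·√n ⇒ d = δ/√n = 3.857/√357 = 0.2042.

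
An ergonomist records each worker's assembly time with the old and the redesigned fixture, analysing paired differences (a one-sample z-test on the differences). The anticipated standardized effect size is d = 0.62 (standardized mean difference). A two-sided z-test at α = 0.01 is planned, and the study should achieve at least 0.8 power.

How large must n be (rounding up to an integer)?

Set Φ(δ − 2.576) = 0.8; then δ − 2.576 = Φ⁻¹(0.8) = 0.842, giving δ = 3.417.
(For δ > 0 the lower-tail rejection region contributes negligibly to power, so the one-term inversion is standard.)
δ = d·√n ⇒ n = (δ/d)² = (3.417 / 0.62)² = 30.38.
Rounding up, n = 31.

n = 31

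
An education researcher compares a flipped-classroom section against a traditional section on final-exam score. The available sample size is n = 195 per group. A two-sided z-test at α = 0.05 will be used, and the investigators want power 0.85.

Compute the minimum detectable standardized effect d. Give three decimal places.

d ≈ 0.303

Need Φ(δ − 1.960) = 0.85, so δ = 1.960 + 1.036 = 2.996.
(Lower-tail contribution to power is negligible for δ > 0.)
δ = d·√(n/2) ⇒ d = δ/√(n/2) = 2.996/√(195/2) = 0.3035.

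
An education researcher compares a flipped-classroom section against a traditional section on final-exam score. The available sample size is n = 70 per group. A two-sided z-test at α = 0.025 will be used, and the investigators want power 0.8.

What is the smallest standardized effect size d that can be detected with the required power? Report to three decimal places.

d ≈ 0.521

Need Φ(δ − 2.241) = 0.8, so δ = 2.241 + 0.842 = 3.083.
(Lower-tail contribution to power is negligible for δ > 0.)
δ = d·√(n/2) ⇒ d = δ/√(n/2) = 3.083/√(70/2) = 0.5211.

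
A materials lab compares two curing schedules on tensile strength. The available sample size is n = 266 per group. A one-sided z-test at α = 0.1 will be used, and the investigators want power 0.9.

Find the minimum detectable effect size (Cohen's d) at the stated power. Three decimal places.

Need Φ(δ − 1.282) = 0.9, so δ = 1.282 + 1.282 = 2.563.
δ = d·√(n/2) ⇒ d = δ/√(n/2) = 2.563/√(266/2) = 0.2222.

d ≈ 0.222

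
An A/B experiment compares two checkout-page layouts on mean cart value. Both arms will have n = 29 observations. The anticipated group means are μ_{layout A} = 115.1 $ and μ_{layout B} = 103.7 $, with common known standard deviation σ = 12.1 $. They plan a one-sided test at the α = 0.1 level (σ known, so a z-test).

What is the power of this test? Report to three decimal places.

Power ≈ 0.989

Standardized effect: d = |μ_{layout A} − μ_{layout B}| / σ = |115.1 − 103.7| / 12.1 = 0.9421
Noncentrality parameter: δ = d·√(n/2) = 0.9421 × √(29/2) = 3.5876
Critical value for a one-sided test at α = 0.1: z_α = 1.282.
Power = P(Z > 1.282 − δ) = Φ(2.306) = 0.9894.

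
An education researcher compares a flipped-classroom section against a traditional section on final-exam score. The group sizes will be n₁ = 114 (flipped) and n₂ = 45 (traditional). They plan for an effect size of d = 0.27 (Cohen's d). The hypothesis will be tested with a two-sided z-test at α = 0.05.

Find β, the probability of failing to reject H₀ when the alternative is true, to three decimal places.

β ≈ 0.665

Noncentrality parameter: λ = d / √(1/n₁ + 1/n₂) = 0.27 / √(1/114 + 1/45) = 1.5336
Critical value for a two-sided test at α = 0.05: z_{α/2} = 1.960.
Power = Φ(λ − 1.960) + Φ(−λ − 1.960) = Φ(-0.426) + Φ(-3.494) = 0.3349 + 0.0002 = 0.3352.
Type II error: β = 1 − power = 1 − 0.3352 = 0.6648.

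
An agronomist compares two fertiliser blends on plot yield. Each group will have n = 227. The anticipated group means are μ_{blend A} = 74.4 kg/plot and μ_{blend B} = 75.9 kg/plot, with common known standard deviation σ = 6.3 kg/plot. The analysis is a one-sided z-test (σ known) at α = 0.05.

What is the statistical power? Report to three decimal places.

Standardized effect: d = |μ_{blend A} − μ_{blend B}| / σ = |74.4 − 75.9| / 6.3 = 0.2381
Noncentrality parameter: δ = d·√(n/2) = 0.2381 × √(227/2) = 2.5366
Critical value for a one-sided test at α = 0.05: z_α = 1.645.
Power = P(Z > 1.645 − δ) = Φ(0.892) = 0.8137.

Power ≈ 0.814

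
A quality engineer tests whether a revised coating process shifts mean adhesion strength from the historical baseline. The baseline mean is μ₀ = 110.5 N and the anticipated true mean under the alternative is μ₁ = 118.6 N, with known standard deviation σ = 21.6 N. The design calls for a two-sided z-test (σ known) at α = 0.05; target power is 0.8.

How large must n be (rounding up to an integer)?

n = 56

Standardized effect: d = |μ₁ − μ₀| / σ = |118.6 − 110.5| / 21.6 = 0.3750
For power 0.8 need Φ(δ − z_{0.025}) = 0.8, so δ = z_{0.025} + z_{0.20} = 1.960 + 0.842 = 2.802.
(The Φ(−δ − z_{α/2}) term is vanishingly small for δ > 0 and is dropped in the standard sample-size formula.)
δ = d·√n ⇒ n = (δ/d)² = (2.802 / 0.3750)² = 55.81.
Round up to the next whole unit.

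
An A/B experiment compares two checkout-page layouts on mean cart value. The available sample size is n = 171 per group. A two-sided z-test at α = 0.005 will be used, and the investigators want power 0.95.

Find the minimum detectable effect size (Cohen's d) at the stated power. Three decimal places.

Required noncentrality: δ = z_{0.0025} + z_{0.05} = 2.807 + 1.645 = 4.452.
(The second rejection-region term Φ(−δ − z_{α/2}) is negligible and dropped.)
δ = d·√(n/2) ⇒ d = δ/√(n/2) = 4.452/√(171/2) = 0.4815.

d ≈ 0.481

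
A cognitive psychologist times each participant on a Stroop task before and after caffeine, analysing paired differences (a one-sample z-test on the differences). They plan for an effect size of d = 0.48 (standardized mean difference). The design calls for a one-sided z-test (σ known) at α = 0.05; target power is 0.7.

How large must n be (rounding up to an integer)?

n = 21

Set Φ(δ − 1.645) = 0.7; then δ − 1.645 = Φ⁻¹(0.7) = 0.524, giving δ = 2.169.
δ = d·√n ⇒ n = (δ/d)² = (2.169 / 0.48)² = 20.42.
Rounding up, n = 21.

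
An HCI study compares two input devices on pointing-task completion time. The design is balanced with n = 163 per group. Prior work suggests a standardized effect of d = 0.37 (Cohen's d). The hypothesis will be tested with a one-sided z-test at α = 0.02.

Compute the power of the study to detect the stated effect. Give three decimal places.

Noncentrality parameter: δ = d·√(n/2) = 0.37 × √(163/2) = 3.3403
Critical value for a one-sided test at α = 0.02: z_α = 2.054.
Power = Φ(δ − 2.054) = Φ(1.287) = 0.9009.

Power ≈ 0.901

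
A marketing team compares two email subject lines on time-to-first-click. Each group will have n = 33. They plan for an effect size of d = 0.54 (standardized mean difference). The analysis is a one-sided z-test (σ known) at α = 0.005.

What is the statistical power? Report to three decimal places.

Power ≈ 0.351

Noncentrality parameter: δ = d·√(n/2) = 0.54 × √(33/2) = 2.1935
One-sided α = 0.005 → critical value z_{0.005} = 2.576.
Power = P(Z > 2.576 − δ) = Φ(-0.382) = 0.3511.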